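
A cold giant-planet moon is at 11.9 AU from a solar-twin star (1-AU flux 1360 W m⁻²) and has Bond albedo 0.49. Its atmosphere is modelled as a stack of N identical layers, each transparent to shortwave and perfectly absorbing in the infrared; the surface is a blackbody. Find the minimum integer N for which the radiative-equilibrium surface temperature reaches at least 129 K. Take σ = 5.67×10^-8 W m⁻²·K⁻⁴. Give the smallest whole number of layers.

12

By the inverse-square law, S = 1360/11.9² = 9.604 W m⁻².
The effective emission temperature is T_e = [S(1−α)/(4σ)]^¼ = 68.17 K.
T_s = (N+1)^(1/4)·T_e ≥ 129 K requires N+1 ≥ (T_s/T_e)⁴ = (129/68.17)⁴ = 12.823.
So N ≥ 11.823; the smallest integer is N = 12.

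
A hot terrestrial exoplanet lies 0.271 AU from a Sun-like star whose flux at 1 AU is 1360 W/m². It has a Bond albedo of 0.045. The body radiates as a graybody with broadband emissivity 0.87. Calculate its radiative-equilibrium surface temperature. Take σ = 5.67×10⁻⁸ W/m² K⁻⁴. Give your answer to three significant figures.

Irradiance scales as 1/d², so S = 1360 W/m² × (1/0.271)² = 18520 W/m².
Absorbed flux (global mean): S(1−α)/4 = 18520·0.955/4 = 4421 W/m².
Equating to εσT⁴ with ε = 0.87: T = (4421/0.87σ)^(1/4) = 547.2 K.

547 K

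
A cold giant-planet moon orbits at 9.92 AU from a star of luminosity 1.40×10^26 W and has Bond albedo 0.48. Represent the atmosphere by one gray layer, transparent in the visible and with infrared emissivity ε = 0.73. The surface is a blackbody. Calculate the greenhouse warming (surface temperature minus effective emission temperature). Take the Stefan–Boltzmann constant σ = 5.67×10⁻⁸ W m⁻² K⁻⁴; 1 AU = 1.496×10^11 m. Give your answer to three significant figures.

7.02 K

d = 9.92 × 1.496×10^11 m = 1.484×10^12 m.
S = L/(4πd²) = 5.059 W m⁻².
At the top of the atmosphere, σT_e⁴ = S(1−α)/4 = 0.6576 W m⁻², giving T_e = 58.36 K.
The surface balance (absorbed SW + ε·downward IR = σT_s⁴) with T_a⁴ = T_s⁴/2 reduces to T_s = T_e·[2/(2−ε)]^¼ = 65.37 K.
T_s − T_e = 65.37 − 58.36 = 7.016 K.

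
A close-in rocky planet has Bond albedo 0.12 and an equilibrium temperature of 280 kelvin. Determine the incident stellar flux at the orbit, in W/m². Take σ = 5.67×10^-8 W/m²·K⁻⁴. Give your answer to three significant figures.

1580 W/m²

Invert the energy balance for S: S = 4σT⁴/(1−α).
σT⁴ = 5.67×10⁻⁸·(280)⁴ = 348.5 W/m².
S = 4·348.5/0.88 = 1584 W/m².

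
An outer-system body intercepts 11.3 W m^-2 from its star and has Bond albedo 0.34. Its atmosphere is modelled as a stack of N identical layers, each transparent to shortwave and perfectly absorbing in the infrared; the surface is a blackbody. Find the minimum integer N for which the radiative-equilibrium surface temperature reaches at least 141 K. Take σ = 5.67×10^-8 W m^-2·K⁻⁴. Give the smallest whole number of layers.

OLR = S(1−α)/4 = 1.864 W m^-2; the top layer radiates at T_e = 75.73 K.
T_s = (N+1)^(1/4)·T_e ≥ 141 K requires N+1 ≥ (T_s/T_e)⁴ = (141/75.73)⁴ = 12.020.
The minimum whole number is N = 12.

12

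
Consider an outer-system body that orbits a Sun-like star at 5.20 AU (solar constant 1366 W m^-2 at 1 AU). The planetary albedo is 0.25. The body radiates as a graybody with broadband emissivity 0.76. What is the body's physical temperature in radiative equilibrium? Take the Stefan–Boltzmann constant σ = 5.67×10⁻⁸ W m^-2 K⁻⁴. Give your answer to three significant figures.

122 kelvin

By the inverse-square law, S = 1366/5.20² = 50.52 W m^-2.
Averaging over the sphere, the absorbed flux is S(1−α)/4 = 9.472 W m^-2.
Radiative balance εσT⁴ = 9.472 gives T = [9.472/(0.76·σ)]^(1/4) = 121.8 K.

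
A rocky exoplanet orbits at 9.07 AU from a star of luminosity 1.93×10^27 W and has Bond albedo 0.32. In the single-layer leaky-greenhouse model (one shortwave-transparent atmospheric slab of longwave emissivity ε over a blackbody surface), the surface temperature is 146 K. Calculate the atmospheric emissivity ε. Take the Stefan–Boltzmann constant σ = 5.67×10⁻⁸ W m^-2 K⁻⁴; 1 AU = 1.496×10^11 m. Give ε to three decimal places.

Orbital distance: d = 9.07 AU = 1.357×10^12 m.
S = L/(4πd²) = 83.42 W m^-2.
Effective temperature: T_e = [S(1−α)/(4σ)]^(1/4) = 125.8 K.
Since (2−ε)/2 = (T_e/T_s)⁴ = 0.5505, ε = 0.8991.

0.899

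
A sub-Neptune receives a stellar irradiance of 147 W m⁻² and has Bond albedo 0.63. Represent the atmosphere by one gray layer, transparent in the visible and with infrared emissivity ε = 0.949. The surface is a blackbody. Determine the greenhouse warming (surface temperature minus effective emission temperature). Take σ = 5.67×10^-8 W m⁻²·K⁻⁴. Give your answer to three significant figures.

21.7 K

At the top of the atmosphere, σT_e⁴ = S(1−α)/4 = 13.60 W m⁻², giving T_e = 124.4 K.
For a single slab of emissivity ε, T_s⁴ = 2T_e⁴/(2−ε); thus T_s = 124.4·(1.903)^(1/4) = 146.2 K.
Greenhouse warming: T_s − T_e = 21.72 K.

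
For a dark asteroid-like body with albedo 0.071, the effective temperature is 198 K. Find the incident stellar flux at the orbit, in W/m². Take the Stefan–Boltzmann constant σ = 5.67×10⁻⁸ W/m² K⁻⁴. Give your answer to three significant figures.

375 W/m²

From S(1−α)/4 = σT⁴: S = 4σT⁴/(1−α).
σT⁴ = 5.67×10⁻⁸·(198)⁴ = 87.15 W/m².
S = 4·87.15/0.929 = 375.2 W/m².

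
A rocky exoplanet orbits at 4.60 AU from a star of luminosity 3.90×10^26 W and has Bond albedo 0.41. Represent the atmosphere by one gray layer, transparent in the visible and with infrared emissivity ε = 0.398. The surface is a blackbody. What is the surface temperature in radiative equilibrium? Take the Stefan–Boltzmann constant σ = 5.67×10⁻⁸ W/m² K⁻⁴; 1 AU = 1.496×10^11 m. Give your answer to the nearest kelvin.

d = 4.60 × 1.496×10^11 m = 6.882×10^11 m.
Flux at the orbit: S = L/(4πd²) = 3.90×10^26/(4π·(6.88×10^11)²) = 65.54 W/m².
The planet radiates to space at T_e = [S(1−α)/(4σ)]^(1/4) = 114.3 K.
The surface balance (absorbed SW + ε·downward IR = σT_s⁴) with T_a⁴ = T_s⁴/2 reduces to T_s = T_e·[2/(2−ε)]^¼ = 120.8 K.

121 kelvin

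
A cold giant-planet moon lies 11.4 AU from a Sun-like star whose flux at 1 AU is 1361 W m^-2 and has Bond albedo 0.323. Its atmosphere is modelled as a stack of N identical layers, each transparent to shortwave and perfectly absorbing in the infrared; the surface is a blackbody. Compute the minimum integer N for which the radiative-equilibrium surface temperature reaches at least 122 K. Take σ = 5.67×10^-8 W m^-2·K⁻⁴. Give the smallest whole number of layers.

Irradiance scales as 1/d², so S = 1361 W m^-2 × (1/11.4)² = 10.47 W m^-2.
The effective emission temperature is T_e = [S(1−α)/(4σ)]^¼ = 74.77 K.
Since T_s⁴ = (N+1)T_e⁴, we need N ≥ (T_s/T_e)⁴ − 1 = 6.087.
Rounding up, N = 7.

7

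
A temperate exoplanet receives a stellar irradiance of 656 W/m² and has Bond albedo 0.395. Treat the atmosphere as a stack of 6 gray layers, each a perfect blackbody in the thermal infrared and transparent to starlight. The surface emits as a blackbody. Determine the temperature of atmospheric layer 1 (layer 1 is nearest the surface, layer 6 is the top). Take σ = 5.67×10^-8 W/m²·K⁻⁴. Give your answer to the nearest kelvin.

Top-of-atmosphere balance: σT_e⁴ = S(1−α)/4 = 99.22 W/m² → T_e = 204.5 K.
The net upward flux σT_e⁴ is constant between every pair of levels, so T_k⁴ = (N+1−k)T_e⁴.
With k = 1: T_1 = (6+1−1)^¼·204.5 K = 320.1 K.

320 kelvin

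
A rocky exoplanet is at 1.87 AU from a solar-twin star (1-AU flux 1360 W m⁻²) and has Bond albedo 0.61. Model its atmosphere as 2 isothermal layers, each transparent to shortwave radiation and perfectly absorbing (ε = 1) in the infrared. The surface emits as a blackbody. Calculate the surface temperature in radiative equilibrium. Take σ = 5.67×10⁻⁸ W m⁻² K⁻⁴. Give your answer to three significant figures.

Flux at the orbit: S = 1360/(1.87)² = 388.9 W m⁻².
OLR = S(1−α)/4 = 37.92 W m⁻²; the top layer radiates at T_e = 160.8 K.
For an N-layer opaque stack, T_s⁴ = (N+1)T_e⁴, hence T_s = (3)^(1/4)×160.8 K = 211.6 K.

212 kelvin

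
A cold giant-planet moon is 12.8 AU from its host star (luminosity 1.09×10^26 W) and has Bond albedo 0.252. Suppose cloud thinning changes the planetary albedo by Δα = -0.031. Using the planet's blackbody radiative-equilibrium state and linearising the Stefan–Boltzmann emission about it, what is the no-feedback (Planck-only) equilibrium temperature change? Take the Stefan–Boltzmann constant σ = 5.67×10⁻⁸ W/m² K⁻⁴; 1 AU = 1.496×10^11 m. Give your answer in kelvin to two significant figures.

d = 12.8 × 1.496×10^11 m = 1.915×10^12 m.
Flux at the orbit: S = L/(4πd²) = 1.09×10^26/(4π·(1.91×10^12)²) = 2.366 W/m².
Reference equilibrium: T_e = [S(1−α)/(4σ)]^(1/4) = 52.85 K.
The change in absorbed flux is Δ[S(1−α)/4] = −SΔα/4 = 0.01833 W/m².
Planck response: λ_P = 4σT_e³ = 4·5.67×10⁻⁸·(52.85)³ = 0.03348 W/m²/K.
Hence the no-feedback warming is ΔF/(4σT_e³) = 0.548 K.

0.55 kelvin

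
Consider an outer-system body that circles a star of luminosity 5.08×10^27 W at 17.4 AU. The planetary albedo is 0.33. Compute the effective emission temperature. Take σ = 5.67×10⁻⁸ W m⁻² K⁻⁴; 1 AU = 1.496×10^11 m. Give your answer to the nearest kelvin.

d = 17.4 × 1.496×10^11 m = 2.603×10^12 m.
S = L/(4πd²) = 59.66 W m⁻².
Averaging over the sphere, the absorbed flux is S(1−α)/4 = 9.993 W m⁻².
Balancing against σT⁴: T = (9.993/5.67×10⁻⁸)^(1/4) = 115.2 K.

115 K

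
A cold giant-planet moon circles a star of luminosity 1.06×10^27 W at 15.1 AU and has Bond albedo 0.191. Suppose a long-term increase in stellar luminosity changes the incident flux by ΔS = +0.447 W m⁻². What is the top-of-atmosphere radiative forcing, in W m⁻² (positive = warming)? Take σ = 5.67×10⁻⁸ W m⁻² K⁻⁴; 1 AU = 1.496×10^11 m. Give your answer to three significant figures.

0.0904 W m⁻²

d = 15.1 × 1.496×10^11 m = 2.259×10^12 m.
Flux at the orbit: S = L/(4πd²) = 1.06×10^27/(4π·(2.26×10^12)²) = 16.53 W m⁻².
ΔF = Δ[S(1−α)]/4 = (1−0.191)·+0.447/4 = 0.09041 W m⁻².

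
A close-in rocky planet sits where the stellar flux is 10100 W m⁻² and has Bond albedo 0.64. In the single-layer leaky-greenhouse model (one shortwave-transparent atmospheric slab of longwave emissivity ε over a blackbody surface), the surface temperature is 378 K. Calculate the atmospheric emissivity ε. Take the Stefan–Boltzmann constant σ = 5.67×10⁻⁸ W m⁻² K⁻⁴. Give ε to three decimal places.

0.429

Effective temperature: T_e = [S(1−α)/(4σ)]^(1/4) = 355.8 K.
Inverting T_s⁴ = 2T_e⁴/(2−ε): (T_e/T_s)⁴ = 0.7853, so ε = 2(1 − 0.7853) = 0.4295.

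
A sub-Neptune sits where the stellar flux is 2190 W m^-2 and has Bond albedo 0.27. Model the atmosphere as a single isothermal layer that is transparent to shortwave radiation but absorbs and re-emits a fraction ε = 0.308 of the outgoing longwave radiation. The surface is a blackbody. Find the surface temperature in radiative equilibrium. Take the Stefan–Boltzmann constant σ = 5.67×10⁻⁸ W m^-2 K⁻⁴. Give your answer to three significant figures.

The planet radiates to space at T_e = [S(1−α)/(4σ)]^(1/4) = 289.8 K.
For a single slab of emissivity ε, T_s⁴ = 2T_e⁴/(2−ε); thus T_s = 289.8·(1.182)^(1/4) = 302.1 K.

302 kelvin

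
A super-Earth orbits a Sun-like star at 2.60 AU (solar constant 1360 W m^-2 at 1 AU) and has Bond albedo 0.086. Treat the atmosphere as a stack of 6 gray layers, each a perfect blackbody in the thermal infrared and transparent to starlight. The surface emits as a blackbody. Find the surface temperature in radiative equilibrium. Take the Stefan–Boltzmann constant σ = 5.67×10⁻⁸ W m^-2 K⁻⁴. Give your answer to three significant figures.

274 kelvin

Irradiance scales as 1/d², so S = 1360 W m^-2 × (1/2.60)² = 201.2 W m^-2.
Top-of-atmosphere balance: σT_e⁴ = S(1−α)/4 = 45.97 W m^-2 → T_e = 168.7 K.
For an N-layer opaque stack, T_s⁴ = (N+1)T_e⁴, hence T_s = (7)^(1/4)×168.7 K = 274.5 K.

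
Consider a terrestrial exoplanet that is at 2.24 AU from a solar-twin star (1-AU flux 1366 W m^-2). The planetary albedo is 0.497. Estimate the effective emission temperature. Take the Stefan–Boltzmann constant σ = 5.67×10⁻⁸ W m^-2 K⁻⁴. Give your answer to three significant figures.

157 K

By the inverse-square law, S = 1366/2.24² = 272.2 W m^-2.
Averaging over the sphere, the absorbed flux is S(1−α)/4 = 34.23 W m^-2.
Balancing against σT⁴: T = (34.23/5.67×10⁻⁸)^(1/4) = 156.8 K.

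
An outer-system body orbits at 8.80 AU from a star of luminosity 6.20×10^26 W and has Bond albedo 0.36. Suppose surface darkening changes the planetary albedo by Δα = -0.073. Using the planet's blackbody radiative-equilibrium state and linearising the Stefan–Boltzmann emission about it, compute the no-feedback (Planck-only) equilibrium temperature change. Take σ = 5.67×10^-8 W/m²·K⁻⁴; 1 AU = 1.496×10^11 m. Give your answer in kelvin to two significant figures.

2.7 kelvin

Orbital distance: d = 8.80 AU = 1.316×10^12 m.
Flux at the orbit: S = L/(4πd²) = 6.20×10^26/(4π·(1.32×10^12)²) = 28.47 W/m².
The baseline emission temperature is T_e = 94.67 K.
ΔF = −(S/4)Δα = −(28.47/4)×(-0.073) = 0.5195 W/m².
Planck response: λ_P = 4σT_e³ = 4·5.67×10⁻⁸·(94.67)³ = 0.1924 W/m²/K.
So ΔT₀ = 0.5195/0.1924 = 2.70 K.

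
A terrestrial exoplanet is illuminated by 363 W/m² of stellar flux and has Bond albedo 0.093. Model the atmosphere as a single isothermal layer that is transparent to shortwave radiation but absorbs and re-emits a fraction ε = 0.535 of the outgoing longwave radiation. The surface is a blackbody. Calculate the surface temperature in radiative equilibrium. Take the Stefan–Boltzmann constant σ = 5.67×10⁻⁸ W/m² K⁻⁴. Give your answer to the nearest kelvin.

At the top of the atmosphere, σT_e⁴ = S(1−α)/4 = 82.31 W/m², giving T_e = 195.2 K.
Surface balance with a leaky layer gives σT_s⁴ = σT_e⁴·2/(2−ε), so T_s = T_e·[2/(2−0.535)]^(1/4) = 211.0 K.

211 kelvin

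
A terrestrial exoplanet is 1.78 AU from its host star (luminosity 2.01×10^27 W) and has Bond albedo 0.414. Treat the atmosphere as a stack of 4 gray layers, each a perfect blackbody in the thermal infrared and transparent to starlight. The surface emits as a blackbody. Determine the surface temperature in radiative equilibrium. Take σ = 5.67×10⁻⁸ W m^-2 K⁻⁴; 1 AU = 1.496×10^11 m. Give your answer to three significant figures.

d = 1.78 × 1.496×10^11 m = 2.663×10^11 m.
S = L/(4πd²) = 2256 W m^-2.
OLR = S(1−α)/4 = 330.5 W m^-2; the top layer radiates at T_e = 276.3 K.
With N = 4 opaque layers, T_s = (N+1)^(1/4)·T_e = 5^(1/4)·276.3 = 413.2 K.

413 K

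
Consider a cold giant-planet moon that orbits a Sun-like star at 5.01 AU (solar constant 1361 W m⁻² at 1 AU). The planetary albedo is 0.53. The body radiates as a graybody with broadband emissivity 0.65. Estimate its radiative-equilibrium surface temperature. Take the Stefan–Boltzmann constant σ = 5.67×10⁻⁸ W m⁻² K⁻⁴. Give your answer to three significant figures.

115 K

Flux at the orbit: S = 1361/(5.01)² = 54.22 W m⁻².
The planet absorbs (1−α)S over its disc πR² and re-emits over 4πR², so the mean absorbed flux is (1−0.53)·54.22/4 = 6.371 W m⁻².
Equating to εσT⁴ with ε = 0.65: T = (6.371/0.65σ)^(1/4) = 114.7 K.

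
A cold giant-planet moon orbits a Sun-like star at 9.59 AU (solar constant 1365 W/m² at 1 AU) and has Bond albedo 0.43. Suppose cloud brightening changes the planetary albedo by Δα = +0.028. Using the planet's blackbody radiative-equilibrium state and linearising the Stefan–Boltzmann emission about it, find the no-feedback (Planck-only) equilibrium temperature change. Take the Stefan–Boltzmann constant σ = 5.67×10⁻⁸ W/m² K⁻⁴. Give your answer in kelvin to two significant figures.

Irradiance scales as 1/d², so S = 1365 W/m² × (1/9.59)² = 14.84 W/m².
Unperturbed T_e = [14.84·(1−0.43)/(4σ)]^¼ = 78.15 K.
ΔF = −(S/4)Δα = −(14.84/4)×(+0.028) = -0.1039 W/m².
Linearising σT⁴ gives d(σT⁴)/dT = 4σT_e³ = 0.1083 W/m² per K.
ΔT₀ = ΔF/λ_P = -0.1039/0.1083 = -0.960 K.

-0.96 K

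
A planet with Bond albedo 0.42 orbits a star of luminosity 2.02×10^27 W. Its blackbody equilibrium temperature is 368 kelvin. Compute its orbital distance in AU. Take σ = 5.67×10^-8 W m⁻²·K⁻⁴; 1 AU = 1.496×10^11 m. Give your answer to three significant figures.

1.00 AU

Energy balance gives S = 4σT⁴/(1−α) = 7171 W m⁻².
From L = 4πd²S, d = √(2.02×10^27/(4π·7171)) = 1.497×10^11 m = 1.001 AU.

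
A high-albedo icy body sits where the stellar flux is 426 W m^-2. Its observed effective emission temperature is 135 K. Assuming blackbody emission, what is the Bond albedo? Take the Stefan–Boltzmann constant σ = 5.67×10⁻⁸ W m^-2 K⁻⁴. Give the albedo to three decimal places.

0.823

Rearranging the radiative balance, α = 1 − 4σT⁴/S.
4σT⁴ = 4·5.67×10⁻⁸·(135)⁴ = 75.33 W m^-2.
Hence α = 1 − 75.33/426.0 = 0.8232.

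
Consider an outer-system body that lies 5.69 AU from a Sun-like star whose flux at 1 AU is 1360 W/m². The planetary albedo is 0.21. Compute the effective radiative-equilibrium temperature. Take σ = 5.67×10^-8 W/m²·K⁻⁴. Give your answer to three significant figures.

110 kelvin

Flux at the orbit: S = 1360/(5.69)² = 42.01 W/m².
Averaging over the sphere, the absorbed flux is S(1−α)/4 = 8.296 W/m².
Set σT⁴ = 8.296 → T = (8.296/σ)^(1/4) = 110.0 K.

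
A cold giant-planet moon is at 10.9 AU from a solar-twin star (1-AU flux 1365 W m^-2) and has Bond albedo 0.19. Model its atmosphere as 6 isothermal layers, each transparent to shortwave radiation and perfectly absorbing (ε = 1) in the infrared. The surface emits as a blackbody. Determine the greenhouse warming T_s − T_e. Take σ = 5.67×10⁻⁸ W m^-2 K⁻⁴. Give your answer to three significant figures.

50.1 K

By the inverse-square law, S = 1365/10.9² = 11.49 W m^-2.
OLR = S(1−α)/4 = 2.327 W m^-2; the top layer radiates at T_e = 80.04 K.
Surface: T_s = (7)^¼·T_e = 130.2 K.
Warming: T_s − T_e = 50.15 K.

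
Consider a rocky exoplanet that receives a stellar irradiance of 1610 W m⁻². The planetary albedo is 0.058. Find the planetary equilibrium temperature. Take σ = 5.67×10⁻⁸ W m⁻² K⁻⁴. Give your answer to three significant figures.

The planet absorbs (1−α)S over its disc πR² and re-emits over 4πR², so the mean absorbed flux is (1−0.058)·1610/4 = 379.2 W m⁻².
In equilibrium σT⁴ equals this, so T = 286.0 K.

286 K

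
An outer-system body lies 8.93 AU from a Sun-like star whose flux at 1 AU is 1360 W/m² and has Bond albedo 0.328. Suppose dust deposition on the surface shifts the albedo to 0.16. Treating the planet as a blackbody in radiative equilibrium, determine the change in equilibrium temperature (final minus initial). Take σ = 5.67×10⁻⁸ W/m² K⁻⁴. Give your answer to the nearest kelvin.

5 K

By the inverse-square law, S = 1360/8.93² = 17.05 W/m².
Initial: T₁ = [S(1−0.328)/(4σ)]^(1/4) = 84.31 K.
Final:   T₂ = [S(1−0.16)/(4σ)]^(1/4) = 89.15 K.
Change: 89.15 − 84.31 = 4.837 K.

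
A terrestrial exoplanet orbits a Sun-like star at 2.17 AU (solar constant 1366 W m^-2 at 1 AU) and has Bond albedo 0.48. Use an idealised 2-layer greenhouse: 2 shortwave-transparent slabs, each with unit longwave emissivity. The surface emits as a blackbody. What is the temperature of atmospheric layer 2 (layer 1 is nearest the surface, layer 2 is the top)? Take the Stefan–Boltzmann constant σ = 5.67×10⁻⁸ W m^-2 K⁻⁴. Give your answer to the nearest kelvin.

161 kelvin

Irradiance scales as 1/d², so S = 1366 W m^-2 × (1/2.17)² = 290.1 W m^-2.
Top-of-atmosphere balance: σT_e⁴ = S(1−α)/4 = 37.71 W m^-2 → T_e = 160.6 K.
In the N-layer model, layer k (counted from the surface) has T_k = (N+1−k)^(1/4)·T_e.
With k = 2: T_2 = (2+1−2)^¼·160.6 K = 160.6 K.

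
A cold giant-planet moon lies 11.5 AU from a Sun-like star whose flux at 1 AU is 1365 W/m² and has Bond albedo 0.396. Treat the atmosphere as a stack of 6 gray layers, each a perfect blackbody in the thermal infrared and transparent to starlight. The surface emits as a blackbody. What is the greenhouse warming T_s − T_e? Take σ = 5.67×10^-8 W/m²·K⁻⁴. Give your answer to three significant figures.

45.4 kelvin

Irradiance scales as 1/d², so S = 1365 W/m² × (1/11.5)² = 10.32 W/m².
The effective emission temperature is T_e = [S(1−α)/(4σ)]^¼ = 72.41 K.
T_s = (N+1)^(1/4)·T_e = 117.8 K.
So the greenhouse effect raises the surface by 117.8 − 72.41 = 45.37 K.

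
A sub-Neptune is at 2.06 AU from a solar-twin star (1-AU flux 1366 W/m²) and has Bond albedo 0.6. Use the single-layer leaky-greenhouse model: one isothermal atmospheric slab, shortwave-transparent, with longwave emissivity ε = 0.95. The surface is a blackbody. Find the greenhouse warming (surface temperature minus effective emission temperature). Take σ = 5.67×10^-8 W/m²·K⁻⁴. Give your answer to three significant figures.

Flux at the orbit: S = 1366/(2.06)² = 321.9 W/m².
At the top of the atmosphere, σT_e⁴ = S(1−α)/4 = 32.19 W/m², giving T_e = 154.4 K.
Surface balance with a leaky layer gives σT_s⁴ = σT_e⁴·2/(2−ε), so T_s = T_e·[2/(2−0.95)]^(1/4) = 181.3 K.
The atmosphere warms the surface by 26.98 K.

27.0 K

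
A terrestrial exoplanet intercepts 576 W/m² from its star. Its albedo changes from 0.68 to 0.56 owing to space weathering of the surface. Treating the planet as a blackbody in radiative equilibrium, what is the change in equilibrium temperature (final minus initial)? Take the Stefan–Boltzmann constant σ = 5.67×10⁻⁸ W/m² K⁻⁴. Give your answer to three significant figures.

With α = 0.68, T₁ = 168.8 K.
With α = 0.56, T₂ = 182.8 K.
ΔT = T₂ − T₁ = 13.99 K.

14.0 K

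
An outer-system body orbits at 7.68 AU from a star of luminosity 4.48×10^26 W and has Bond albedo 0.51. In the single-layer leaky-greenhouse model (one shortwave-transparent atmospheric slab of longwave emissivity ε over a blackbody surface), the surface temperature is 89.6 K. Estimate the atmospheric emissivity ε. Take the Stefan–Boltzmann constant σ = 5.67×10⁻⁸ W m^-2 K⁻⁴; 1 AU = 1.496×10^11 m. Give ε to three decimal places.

Orbital distance: d = 7.68 AU = 1.149×10^12 m.
Spreading L over a sphere of radius d: S = 4.48×10^26/(4π·1.15×10^12²) = 27.01 W m^-2.
TOA balance gives T_e = 87.40 K.
Inverting T_s⁴ = 2T_e⁴/(2−ε): (T_e/T_s)⁴ = 0.9053, so ε = 2(1 − 0.9053) = 0.1894.

0.189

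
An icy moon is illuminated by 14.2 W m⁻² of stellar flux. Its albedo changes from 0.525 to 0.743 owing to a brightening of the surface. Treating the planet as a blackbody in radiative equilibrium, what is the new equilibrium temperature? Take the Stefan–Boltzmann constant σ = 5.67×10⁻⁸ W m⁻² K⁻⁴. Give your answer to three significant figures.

63.3 K

T₂ = [S(1−α₂)/(4σ)]^(1/4) = [14.20·0.257/(4σ)]^(1/4) = 63.34 K.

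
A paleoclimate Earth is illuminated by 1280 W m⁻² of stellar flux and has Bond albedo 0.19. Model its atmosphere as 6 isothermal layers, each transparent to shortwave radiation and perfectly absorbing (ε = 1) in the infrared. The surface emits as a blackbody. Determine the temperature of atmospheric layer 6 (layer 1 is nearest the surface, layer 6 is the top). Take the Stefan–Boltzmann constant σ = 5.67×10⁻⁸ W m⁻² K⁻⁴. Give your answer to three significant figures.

OLR = S(1−α)/4 = 259.2 W m⁻²; the top layer radiates at T_e = 260.0 K.
The net upward flux σT_e⁴ is constant between every pair of levels, so T_k⁴ = (N+1−k)T_e⁴.
With k = 6: T_6 = (6+1−6)^¼·260.0 K = 260.0 K.

260 kelvin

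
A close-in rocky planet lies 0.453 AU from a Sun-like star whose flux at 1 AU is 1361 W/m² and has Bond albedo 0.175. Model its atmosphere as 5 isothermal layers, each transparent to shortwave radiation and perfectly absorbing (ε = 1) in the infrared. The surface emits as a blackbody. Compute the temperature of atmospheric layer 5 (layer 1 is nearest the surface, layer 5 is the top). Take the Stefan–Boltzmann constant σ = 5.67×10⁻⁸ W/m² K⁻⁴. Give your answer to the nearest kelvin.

394 K

By the inverse-square law, S = 1361/0.453² = 6632 W/m².
Top-of-atmosphere balance: σT_e⁴ = S(1−α)/4 = 1368 W/m² → T_e = 394.1 K.
Each opaque layer satisfies 2T_j⁴ = T_{j−1}⁴ + T_{j+1}⁴, giving T_k⁴ = (N+1−k)T_e⁴.
T_5 = (1)^(1/4)·394.1 = 394.1 K.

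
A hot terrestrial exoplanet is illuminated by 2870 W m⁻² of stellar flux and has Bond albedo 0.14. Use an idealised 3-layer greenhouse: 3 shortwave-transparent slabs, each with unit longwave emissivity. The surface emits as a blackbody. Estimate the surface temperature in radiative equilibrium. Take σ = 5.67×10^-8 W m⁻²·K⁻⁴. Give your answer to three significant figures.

457 kelvin

The effective emission temperature is T_e = [S(1−α)/(4σ)]^¼ = 323.0 K.
With N = 3 opaque layers, T_s = (N+1)^(1/4)·T_e = 4^(1/4)·323.0 = 456.8 K.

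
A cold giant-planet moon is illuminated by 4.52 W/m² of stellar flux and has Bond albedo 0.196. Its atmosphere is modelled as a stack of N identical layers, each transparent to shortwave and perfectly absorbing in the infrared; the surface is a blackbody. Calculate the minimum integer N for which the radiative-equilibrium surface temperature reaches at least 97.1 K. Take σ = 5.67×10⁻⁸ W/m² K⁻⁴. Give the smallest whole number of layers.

5

The effective emission temperature is T_e = [S(1−α)/(4σ)]^¼ = 63.27 K.
Need (N+1)T_e⁴ ≥ T_s⁴, i.e. N+1 ≥ (97.1/63.27)⁴ = 5.548.
The minimum whole number is N = 5.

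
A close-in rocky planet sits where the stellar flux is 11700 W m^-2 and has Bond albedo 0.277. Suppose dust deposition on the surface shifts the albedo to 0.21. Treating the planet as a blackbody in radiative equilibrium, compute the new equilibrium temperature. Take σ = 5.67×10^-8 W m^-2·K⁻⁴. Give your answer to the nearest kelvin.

With the new albedo, S(1−α₂)/4 = 2311 W m^-2, so T₂ = 449.3 K.

449 K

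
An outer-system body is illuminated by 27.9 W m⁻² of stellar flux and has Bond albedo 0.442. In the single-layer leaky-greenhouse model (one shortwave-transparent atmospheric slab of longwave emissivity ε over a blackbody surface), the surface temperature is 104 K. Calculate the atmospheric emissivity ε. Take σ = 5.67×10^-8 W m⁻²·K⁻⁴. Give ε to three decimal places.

0.826

First, T_e = [27.90·(1−0.442)/(4σ)]^(1/4) = 91.02 K.
T_s⁴ = T_e⁴·2/(2−ε) → ε = 2 − 2(T_e/T_s)⁴ = 2 − 2·(91.02/104)⁴ = 0.8265.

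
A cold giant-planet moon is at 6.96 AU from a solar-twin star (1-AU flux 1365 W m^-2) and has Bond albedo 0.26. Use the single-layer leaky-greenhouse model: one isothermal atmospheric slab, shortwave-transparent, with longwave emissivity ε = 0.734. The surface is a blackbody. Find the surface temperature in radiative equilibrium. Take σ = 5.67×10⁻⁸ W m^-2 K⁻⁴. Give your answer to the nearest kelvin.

Flux at the orbit: S = 1365/(6.96)² = 28.18 W m^-2.
The planet radiates to space at T_e = [S(1−α)/(4σ)]^(1/4) = 97.92 K.
The surface balance (absorbed SW + ε·downward IR = σT_s⁴) with T_a⁴ = T_s⁴/2 reduces to T_s = T_e·[2/(2−ε)]^¼ = 109.8 K.

110 K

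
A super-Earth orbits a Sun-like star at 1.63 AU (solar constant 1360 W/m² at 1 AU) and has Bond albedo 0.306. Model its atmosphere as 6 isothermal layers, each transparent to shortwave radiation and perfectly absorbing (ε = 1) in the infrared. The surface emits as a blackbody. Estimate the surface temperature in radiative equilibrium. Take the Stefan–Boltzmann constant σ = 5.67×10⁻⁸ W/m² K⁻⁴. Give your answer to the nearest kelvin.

By the inverse-square law, S = 1360/1.63² = 511.9 W/m².
Top-of-atmosphere balance: σT_e⁴ = S(1−α)/4 = 88.81 W/m² → T_e = 198.9 K.
Layer-by-layer balance gives σT_s⁴ = (N+1)σT_e⁴, so T_s = 7^¼·198.9 = 323.6 K.

324 K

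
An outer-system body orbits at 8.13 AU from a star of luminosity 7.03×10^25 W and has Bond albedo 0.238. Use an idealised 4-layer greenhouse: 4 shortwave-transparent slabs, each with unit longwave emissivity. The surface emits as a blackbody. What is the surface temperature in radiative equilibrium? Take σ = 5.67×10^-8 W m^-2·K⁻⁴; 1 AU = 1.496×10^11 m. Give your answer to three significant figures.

89.3 K

Orbital distance: d = 8.13 AU = 1.216×10^12 m.
S = L/(4πd²) = 3.782 W m^-2.
The effective emission temperature is T_e = [S(1−α)/(4σ)]^¼ = 59.70 K.
Layer-by-layer balance gives σT_s⁴ = (N+1)σT_e⁴, so T_s = 5^¼·59.70 = 89.28 K.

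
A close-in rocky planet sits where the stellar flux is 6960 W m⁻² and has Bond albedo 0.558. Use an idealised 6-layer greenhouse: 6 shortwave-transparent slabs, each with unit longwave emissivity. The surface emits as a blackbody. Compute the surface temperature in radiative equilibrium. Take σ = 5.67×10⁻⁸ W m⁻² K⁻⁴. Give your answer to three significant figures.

Top-of-atmosphere balance: σT_e⁴ = S(1−α)/4 = 769.1 W m⁻² → T_e = 341.3 K.
With N = 6 opaque layers, T_s = (N+1)^(1/4)·T_e = 7^(1/4)·341.3 = 555.1 K.

555 kelvin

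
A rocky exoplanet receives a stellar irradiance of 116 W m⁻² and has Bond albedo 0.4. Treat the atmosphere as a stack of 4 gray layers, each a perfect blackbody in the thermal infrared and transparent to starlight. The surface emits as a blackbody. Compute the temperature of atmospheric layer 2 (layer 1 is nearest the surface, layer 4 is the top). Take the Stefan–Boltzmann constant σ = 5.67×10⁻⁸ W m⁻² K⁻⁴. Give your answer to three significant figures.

174 K

OLR = S(1−α)/4 = 17.40 W m⁻²; the top layer radiates at T_e = 132.4 K.
In the N-layer model, layer k (counted from the surface) has T_k = (N+1−k)^(1/4)·T_e.
With k = 2: T_2 = (4+1−2)^¼·132.4 K = 174.2 K.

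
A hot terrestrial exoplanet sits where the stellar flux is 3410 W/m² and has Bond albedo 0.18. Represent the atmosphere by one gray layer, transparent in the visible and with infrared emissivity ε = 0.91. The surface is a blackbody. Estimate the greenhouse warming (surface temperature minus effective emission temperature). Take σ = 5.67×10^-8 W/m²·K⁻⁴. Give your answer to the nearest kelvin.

55 K

At the top of the atmosphere, σT_e⁴ = S(1−α)/4 = 699.1 W/m², giving T_e = 333.2 K.
Surface balance with a leaky layer gives σT_s⁴ = σT_e⁴·2/(2−ε), so T_s = T_e·[2/(2−0.91)]^(1/4) = 387.8 K.
T_s − T_e = 387.8 − 333.2 = 54.60 K.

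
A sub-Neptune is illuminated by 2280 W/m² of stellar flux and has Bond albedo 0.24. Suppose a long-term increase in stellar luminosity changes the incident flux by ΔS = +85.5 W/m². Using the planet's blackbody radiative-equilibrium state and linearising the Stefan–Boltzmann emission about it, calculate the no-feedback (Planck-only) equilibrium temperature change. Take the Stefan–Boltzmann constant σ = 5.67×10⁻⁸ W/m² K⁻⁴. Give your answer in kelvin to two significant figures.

Unperturbed T_e = [2280·(1−0.24)/(4σ)]^¼ = 295.6 K.
ΔF = Δ[S(1−α)]/4 = (1−0.24)·+85.5/4 = 16.25 W/m².
Planck response: λ_P = 4σT_e³ = 4·5.67×10⁻⁸·(295.6)³ = 5.861 W/m²/K.
ΔT₀ = ΔF/λ_P = 16.25/5.861 = 2.77 K.

2.8 K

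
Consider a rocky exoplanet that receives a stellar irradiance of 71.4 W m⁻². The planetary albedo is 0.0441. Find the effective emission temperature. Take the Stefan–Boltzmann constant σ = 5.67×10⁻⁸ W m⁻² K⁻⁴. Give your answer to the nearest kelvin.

Averaging over the sphere, the absorbed flux is S(1−α)/4 = 17.06 W m⁻².
In equilibrium σT⁴ equals this, so T = 131.7 K.

132 K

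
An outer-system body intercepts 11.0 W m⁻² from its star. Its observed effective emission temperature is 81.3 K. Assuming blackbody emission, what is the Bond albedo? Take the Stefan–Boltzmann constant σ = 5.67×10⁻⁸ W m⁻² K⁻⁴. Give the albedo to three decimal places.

0.099

Energy balance: S(1−α)/4 = σT⁴, so 1−α = 4σT⁴/S.
4σT⁴ = 4·5.67×10⁻⁸·(81.3)⁴ = 9.908 W m⁻².
Hence α = 1 − 9.908/11.00 = 0.0992.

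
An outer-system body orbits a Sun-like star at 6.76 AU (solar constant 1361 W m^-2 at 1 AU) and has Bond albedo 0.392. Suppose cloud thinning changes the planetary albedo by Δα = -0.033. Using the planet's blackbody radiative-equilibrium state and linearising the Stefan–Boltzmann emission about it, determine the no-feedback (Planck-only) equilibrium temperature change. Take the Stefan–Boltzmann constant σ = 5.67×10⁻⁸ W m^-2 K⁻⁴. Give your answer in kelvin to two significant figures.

By the inverse-square law, S = 1361/6.76² = 29.78 W m^-2.
Unperturbed T_e = [29.78·(1−0.392)/(4σ)]^¼ = 94.53 K.
ΔF = −(S/4)Δα = −(29.78/4)×(-0.033) = 0.2457 W m^-2.
The Planck feedback parameter is 4σT_e³ = 0.1916 W m^-2/K.
Hence the no-feedback warming is ΔF/(4σT_e³) = 1.28 K.

1.3 kelvin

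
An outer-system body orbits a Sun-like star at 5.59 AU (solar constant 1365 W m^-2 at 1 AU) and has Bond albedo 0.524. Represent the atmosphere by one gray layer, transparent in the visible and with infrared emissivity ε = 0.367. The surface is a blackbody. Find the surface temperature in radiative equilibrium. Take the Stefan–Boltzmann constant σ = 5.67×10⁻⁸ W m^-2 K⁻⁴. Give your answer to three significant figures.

Flux at the orbit: S = 1365/(5.59)² = 43.68 W m^-2.
Effective emission temperature (TOA balance): σT_e⁴ = S(1−α)/4 = 5.198 W m^-2 → T_e = 97.85 K.
For a single slab of emissivity ε, T_s⁴ = 2T_e⁴/(2−ε); thus T_s = 97.85·(1.225)^(1/4) = 102.9 K.

103 K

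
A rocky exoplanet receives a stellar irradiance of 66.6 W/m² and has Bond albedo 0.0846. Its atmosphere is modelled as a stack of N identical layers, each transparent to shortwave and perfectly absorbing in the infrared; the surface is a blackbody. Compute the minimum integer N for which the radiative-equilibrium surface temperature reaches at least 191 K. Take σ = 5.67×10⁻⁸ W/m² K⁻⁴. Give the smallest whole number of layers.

Top-of-atmosphere balance: σT_e⁴ = S(1−α)/4 = 15.24 W/m² → T_e = 128.0 K.
T_s = (N+1)^(1/4)·T_e ≥ 191 K requires N+1 ≥ (T_s/T_e)⁴ = (191/128.0)⁴ = 4.951.
The minimum whole number is N = 4.

4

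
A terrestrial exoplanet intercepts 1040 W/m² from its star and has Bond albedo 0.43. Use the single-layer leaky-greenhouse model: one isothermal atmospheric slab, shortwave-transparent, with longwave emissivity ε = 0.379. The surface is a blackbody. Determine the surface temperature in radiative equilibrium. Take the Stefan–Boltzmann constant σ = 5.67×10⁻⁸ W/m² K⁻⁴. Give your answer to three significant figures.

The planet radiates to space at T_e = [S(1−α)/(4σ)]^(1/4) = 226.1 K.
Surface balance with a leaky layer gives σT_s⁴ = σT_e⁴·2/(2−ε), so T_s = T_e·[2/(2−0.379)]^(1/4) = 238.3 K.

238 K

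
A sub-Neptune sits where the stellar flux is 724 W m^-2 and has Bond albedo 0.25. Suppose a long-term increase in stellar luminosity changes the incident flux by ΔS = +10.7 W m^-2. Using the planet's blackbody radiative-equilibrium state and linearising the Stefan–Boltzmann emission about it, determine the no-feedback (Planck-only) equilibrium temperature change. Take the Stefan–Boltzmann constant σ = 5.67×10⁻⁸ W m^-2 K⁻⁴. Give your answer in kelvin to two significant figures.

0.82 K

Unperturbed T_e = [724.0·(1−0.25)/(4σ)]^¼ = 221.2 K.
Only a fraction (1−α) is absorbed and it's spread over 4πR², so ΔF = (1−α)ΔS/4 = 2.006 W m^-2.
Linearising σT⁴ gives d(σT⁴)/dT = 4σT_e³ = 2.455 W m^-2 per K.
Hence the no-feedback warming is ΔF/(4σT_e³) = 0.817 K.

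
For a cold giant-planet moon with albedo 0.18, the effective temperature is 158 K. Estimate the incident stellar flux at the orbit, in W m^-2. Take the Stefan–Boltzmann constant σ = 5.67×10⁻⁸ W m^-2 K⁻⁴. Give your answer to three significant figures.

From S(1−α)/4 = σT⁴: S = 4σT⁴/(1−α).
The emitted flux is σT⁴ = 35.34 W m^-2.
S = 4·35.34/0.82 = 172.4 W m^-2.

172 W m^-2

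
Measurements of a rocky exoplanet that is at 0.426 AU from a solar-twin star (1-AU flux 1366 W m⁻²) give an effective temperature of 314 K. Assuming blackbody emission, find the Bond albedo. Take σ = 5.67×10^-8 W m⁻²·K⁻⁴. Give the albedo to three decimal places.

By the inverse-square law, S = 1366/0.426² = 7527 W m⁻².
Rearranging the radiative balance, α = 1 − 4σT⁴/S.
4σT⁴ = 4·5.67×10⁻⁸·(314)⁴ = 2205 W m⁻².
Hence α = 1 − 2205/7527 = 0.7071.

0.707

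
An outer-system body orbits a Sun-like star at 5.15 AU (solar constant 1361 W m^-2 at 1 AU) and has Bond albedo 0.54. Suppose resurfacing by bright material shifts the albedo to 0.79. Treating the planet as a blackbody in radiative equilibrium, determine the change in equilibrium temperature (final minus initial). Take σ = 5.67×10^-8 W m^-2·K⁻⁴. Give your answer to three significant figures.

By the inverse-square law, S = 1361/5.15² = 51.31 W m^-2.
With α = 0.54, T₁ = 101.0 K.
Final:   T₂ = [S(1−0.79)/(4σ)]^(1/4) = 83.02 K.
ΔT = T₂ − T₁ = -17.98 K.

-18.0 kelvin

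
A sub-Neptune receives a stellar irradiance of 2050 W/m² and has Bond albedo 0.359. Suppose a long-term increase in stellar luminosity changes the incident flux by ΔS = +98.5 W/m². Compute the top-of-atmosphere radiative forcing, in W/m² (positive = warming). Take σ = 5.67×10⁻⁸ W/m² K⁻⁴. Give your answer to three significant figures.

ΔF = Δ[S(1−α)]/4 = (1−0.359)·+98.5/4 = 15.78 W/m².

15.8 W/m²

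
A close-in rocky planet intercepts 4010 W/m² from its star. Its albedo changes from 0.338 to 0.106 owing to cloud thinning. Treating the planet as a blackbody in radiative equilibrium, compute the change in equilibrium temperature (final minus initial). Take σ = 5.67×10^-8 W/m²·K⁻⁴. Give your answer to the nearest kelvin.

26 kelvin

Initial: T₁ = [S(1−0.338)/(4σ)]^(1/4) = 328.9 K.
Final:   T₂ = [S(1−0.106)/(4σ)]^(1/4) = 354.6 K.
Change: 354.6 − 328.9 = 25.66 K.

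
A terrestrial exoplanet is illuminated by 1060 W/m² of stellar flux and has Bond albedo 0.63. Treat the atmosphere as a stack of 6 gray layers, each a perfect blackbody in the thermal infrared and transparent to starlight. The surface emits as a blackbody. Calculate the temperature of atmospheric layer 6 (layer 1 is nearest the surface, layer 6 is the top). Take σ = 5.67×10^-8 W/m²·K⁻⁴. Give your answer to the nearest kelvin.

204 K

The effective emission temperature is T_e = [S(1−α)/(4σ)]^¼ = 203.9 K.
In the N-layer model, layer k (counted from the surface) has T_k = (N+1−k)^(1/4)·T_e.
With k = 6: T_6 = (6+1−6)^¼·203.9 K = 203.9 K.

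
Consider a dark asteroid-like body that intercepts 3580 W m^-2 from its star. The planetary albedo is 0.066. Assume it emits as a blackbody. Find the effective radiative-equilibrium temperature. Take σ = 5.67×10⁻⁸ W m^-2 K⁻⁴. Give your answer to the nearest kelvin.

348 K

The planet absorbs (1−α)S over its disc πR² and re-emits over 4πR², so the mean absorbed flux is (1−0.066)·3580/4 = 835.9 W m^-2.
Set σT⁴ = 835.9 → T = (835.9/σ)^(1/4) = 348.5 K.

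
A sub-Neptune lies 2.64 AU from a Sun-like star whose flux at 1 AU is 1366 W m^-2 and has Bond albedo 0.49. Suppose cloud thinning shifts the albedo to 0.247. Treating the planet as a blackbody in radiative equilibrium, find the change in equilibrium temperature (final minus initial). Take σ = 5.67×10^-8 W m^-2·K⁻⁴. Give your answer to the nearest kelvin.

By the inverse-square law, S = 1366/2.64² = 196.0 W m^-2.
Before: T₁ = [196.0·0.51/(4σ)]^(1/4) = 144.9 K.
After:  T₂ = [196.0·0.753/(4σ)]^(1/4) = 159.7 K.
Change: 159.7 − 144.9 = 14.82 K.

15 K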